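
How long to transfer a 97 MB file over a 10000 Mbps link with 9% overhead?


Effective throughput = 10000 * (1 - 9/100) = 9100 Mbps
File size in Mb = 97 * 8 = 776 Mb
Time = 776 / 9100
Time = 0.0853 seconds


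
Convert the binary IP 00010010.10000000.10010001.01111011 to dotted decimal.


00010010 = 18
10000000 = 128
10010001 = 145
01111011 = 123
IP: 18.128.145.123


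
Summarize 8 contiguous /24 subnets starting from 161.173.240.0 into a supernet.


Original prefix: /24
Number of subnets: 8 = 2^3
New prefix = 24 - 3 = 21
Supernet: 161.173.240.0/21


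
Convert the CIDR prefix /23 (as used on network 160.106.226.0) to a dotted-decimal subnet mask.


/23 means 23 network bits, 9 host bits
Binary: 11111111111111111111111000000000
Mask: 255.255.254.0


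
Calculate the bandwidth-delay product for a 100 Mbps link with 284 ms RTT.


BDP = bandwidth * RTT
= 100 Mbps * 284 ms
= 100 * 1e6 * 284 / 1000 bits
= 28400000 bits
= 3550000 bytes
= 3466.7969 KB
BDP = 28400000 bits (3550000 bytes)


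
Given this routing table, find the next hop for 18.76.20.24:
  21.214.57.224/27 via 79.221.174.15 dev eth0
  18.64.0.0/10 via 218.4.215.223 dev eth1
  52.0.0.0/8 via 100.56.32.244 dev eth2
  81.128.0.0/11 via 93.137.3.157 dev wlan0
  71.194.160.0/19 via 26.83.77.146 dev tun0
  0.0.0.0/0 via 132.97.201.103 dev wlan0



Longest prefix match for 18.76.20.24:
  /27 21.214.57.224: no
  /10 18.64.0.0: MATCH
  /8 52.0.0.0: no
  /11 81.128.0.0: no
  /19 71.194.160.0: no
  /0 0.0.0.0: MATCH
Selected: next-hop 218.4.215.223 via eth1 (matched /10)


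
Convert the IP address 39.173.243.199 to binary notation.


39 = 00100111
173 = 10101101
243 = 11110011
199 = 11000111
Binary: 00100111.10101101.11110011.11000111


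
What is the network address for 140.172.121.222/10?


IP:   10001100.10101100.01111001.11011110
Mask: 11111111.11000000.00000000.00000000
AND operation:
Net:  10001100.10000000.00000000.00000000
Network: 140.128.0.0/10


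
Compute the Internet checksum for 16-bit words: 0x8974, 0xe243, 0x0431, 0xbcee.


Sum all words (with carry folding):
+ 0x8974 = 0x8974
+ 0xe243 = 0x6bb8
+ 0x0431 = 0x6fe9
+ 0xbcee = 0x2cd8
One's complement: ~0x2cd8
Checksum = 0xd327


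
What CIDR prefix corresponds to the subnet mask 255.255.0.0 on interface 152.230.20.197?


Binary: 11111111.11111111.00000000.00000000
Count leading 1s
Prefix: /16


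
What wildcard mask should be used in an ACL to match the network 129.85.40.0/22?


Subnet mask: 255.255.252.0
Wildcard = 255.255.255.255 - subnet mask
255 - 255 = 0
255 - 255 = 0
255 - 252 = 3
255 - 0 = 255
Wildcard: 0.0.3.255


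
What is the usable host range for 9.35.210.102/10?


Network: 9.0.0.0
Broadcast: 9.63.255.255
First usable = network + 1
Last usable = broadcast - 1
Range: 9.0.0.1 to 9.63.255.254


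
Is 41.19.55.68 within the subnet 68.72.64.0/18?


Subnet network: 68.72.64.0
Test IP AND mask: 41.19.0.0
No, 41.19.55.68 is not in 68.72.64.0/18


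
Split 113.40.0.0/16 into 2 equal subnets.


New prefix = 16 + 1 = 17
Each subnet has 32768 addresses
  113.40.0.0/17
  113.40.128.0/17
Subnets: 113.40.0.0/17, 113.40.128.0/17


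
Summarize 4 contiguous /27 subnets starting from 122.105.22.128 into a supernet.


Original prefix: /27
Number of subnets: 4 = 2^2
New prefix = 27 - 2 = 25
Supernet: 122.105.22.128/25


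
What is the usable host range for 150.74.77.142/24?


Network: 150.74.77.0
Broadcast: 150.74.77.255
First usable = network + 1
Last usable = broadcast - 1
Range: 150.74.77.1 to 150.74.77.254


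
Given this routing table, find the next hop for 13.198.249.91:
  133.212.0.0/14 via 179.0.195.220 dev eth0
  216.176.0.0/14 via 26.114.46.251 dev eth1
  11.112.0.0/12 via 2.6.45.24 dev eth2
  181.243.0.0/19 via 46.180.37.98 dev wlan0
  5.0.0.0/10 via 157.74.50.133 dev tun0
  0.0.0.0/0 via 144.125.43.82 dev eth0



Longest prefix match for 13.198.249.91:
  /14 133.212.0.0: no
  /14 216.176.0.0: no
  /12 11.112.0.0: no
  /19 181.243.0.0: no
  /10 5.0.0.0: no
  /0 0.0.0.0: MATCH
Selected: next-hop 144.125.43.82 via eth0 (matched /0)


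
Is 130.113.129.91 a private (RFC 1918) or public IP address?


RFC 1918 private ranges:
  10.0.0.0/8 (10.0.0.0 - 10.255.255.255)
  172.16.0.0/12 (172.16.0.0 - 172.31.255.255)
  192.168.0.0/16 (192.168.0.0 - 192.168.255.255)
Public (not in any RFC 1918 range)


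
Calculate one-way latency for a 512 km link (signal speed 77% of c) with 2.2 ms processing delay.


Speed = 0.77 * 3e5 km/s = 231000 km/s
Propagation delay = 512 / 231000 = 0.0022 s = 2.2165 ms
Processing delay = 2.2 ms
Total one-way latency = 4.4165 ms


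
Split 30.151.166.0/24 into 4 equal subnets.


New prefix = 24 + 2 = 26
Each subnet has 64 addresses
  30.151.166.0/26
  30.151.166.64/26
  30.151.166.128/26
  30.151.166.192/26
Subnets: 30.151.166.0/26, 30.151.166.64/26, 30.151.166.128/26, 30.151.166.192/26


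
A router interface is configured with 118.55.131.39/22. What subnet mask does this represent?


/22 means 22 network bits, 10 host bits
Binary: 11111111111111111111110000000000
Mask: 255.255.252.0


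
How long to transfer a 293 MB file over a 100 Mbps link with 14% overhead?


Effective throughput = 100 * (1 - 14/100) = 86 Mbps
File size in Mb = 293 * 8 = 2344 Mb
Time = 2344 / 86
Time = 27.2558 seconds


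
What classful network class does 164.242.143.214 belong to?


First octet: 164
Binary: 10100100
10xxxxxx -> Class B (128-191)
Class B, default mask 255.255.0.0 (/16)


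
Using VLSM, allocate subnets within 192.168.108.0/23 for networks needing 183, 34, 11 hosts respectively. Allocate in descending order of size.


183 hosts -> /24 (254 usable): 192.168.108.0/24
34 hosts -> /26 (62 usable): 192.168.109.0/26
11 hosts -> /28 (14 usable): 192.168.109.64/28
Allocation: 192.168.108.0/24 (183 hosts, 254 usable); 192.168.109.0/26 (34 hosts, 62 usable); 192.168.109.64/28 (11 hosts, 14 usable)


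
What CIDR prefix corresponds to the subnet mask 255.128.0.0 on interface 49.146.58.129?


Binary: 11111111.10000000.00000000.00000000
Count leading 1s
Prefix: /9


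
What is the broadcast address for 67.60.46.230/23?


Network: 67.60.46.0/23
Host bits = 9
Set all host bits to 1:
Broadcast: 67.60.47.255


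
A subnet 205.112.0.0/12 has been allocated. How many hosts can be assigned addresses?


Host bits = 32 - 12 = 20
Total addresses = 2^20 = 1048576
Usable = total - 2 (network and broadcast)
Usable hosts: 1048574


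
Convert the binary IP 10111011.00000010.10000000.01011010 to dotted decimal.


10111011 = 187
00000010 = 2
10000000 = 128
01011010 = 90
IP: 187.2.128.90


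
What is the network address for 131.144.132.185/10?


IP:   10000011.10010000.10000100.10111001
Mask: 11111111.11000000.00000000.00000000
AND operation:
Net:  10000011.10000000.00000000.00000000
Network: 131.128.0.0/10


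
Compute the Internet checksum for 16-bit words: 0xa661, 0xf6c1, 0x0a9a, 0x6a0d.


Sum all words (with carry folding):
+ 0xa661 = 0xa661
+ 0xf6c1 = 0x9d23
+ 0x0a9a = 0xa7bd
+ 0x6a0d = 0x11cb
One's complement: ~0x11cb
Checksum = 0xee34


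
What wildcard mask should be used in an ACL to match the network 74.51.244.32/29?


Subnet mask: 255.255.255.248
Wildcard = 255.255.255.255 - subnet mask
255 - 255 = 0
255 - 255 = 0
255 - 255 = 0
255 - 248 = 7
Wildcard: 0.0.0.7


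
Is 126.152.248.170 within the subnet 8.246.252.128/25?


Subnet network: 8.246.252.128
Test IP AND mask: 126.152.248.128
No, 126.152.248.170 is not in 8.246.252.128/25


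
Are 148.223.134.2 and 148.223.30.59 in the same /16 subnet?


Mask: 255.255.0.0
148.223.134.2 AND mask = 148.223.0.0
148.223.30.59 AND mask = 148.223.0.0
Yes, same subnet (148.223.0.0)


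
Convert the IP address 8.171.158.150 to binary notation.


8 = 00001000
171 = 10101011
158 = 10011110
150 = 10010110
Binary: 00001000.10101011.10011110.10010110


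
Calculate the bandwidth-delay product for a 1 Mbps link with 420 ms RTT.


BDP = bandwidth * RTT
= 1 Mbps * 420 ms
= 1 * 1e6 * 420 / 1000 bits
= 420000 bits
= 52500 bytes
= 51.2695 KB
BDP = 420000 bits (52500 bytes)


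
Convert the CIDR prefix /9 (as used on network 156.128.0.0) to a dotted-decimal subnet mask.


/9 means 9 network bits, 23 host bits
Binary: 11111111100000000000000000000000
Mask: 255.128.0.0


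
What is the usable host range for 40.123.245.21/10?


Network: 40.64.0.0
Broadcast: 40.127.255.255
First usable = network + 1
Last usable = broadcast - 1
Range: 40.64.0.1 to 40.127.255.254


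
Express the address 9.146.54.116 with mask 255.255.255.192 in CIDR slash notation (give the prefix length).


Binary: 11111111.11111111.11111111.11000000
Count leading 1s
Prefix: /26


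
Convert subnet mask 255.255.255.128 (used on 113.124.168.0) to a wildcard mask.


Subnet mask: 255.255.255.128
Wildcard = 255.255.255.255 - subnet mask
255 - 255 = 0
255 - 255 = 0
255 - 255 = 0
255 - 128 = 127
Wildcard: 0.0.0.127


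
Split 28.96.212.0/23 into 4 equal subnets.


New prefix = 23 + 2 = 25
Each subnet has 128 addresses
  28.96.212.0/25
  28.96.212.128/25
  28.96.213.0/25
  28.96.213.128/25
Subnets: 28.96.212.0/25, 28.96.212.128/25, 28.96.213.0/25, 28.96.213.128/25


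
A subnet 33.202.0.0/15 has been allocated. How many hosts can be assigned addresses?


Host bits = 32 - 15 = 17
Total addresses = 2^17 = 131072
Usable = total - 2 (network and broadcast)
Usable hosts: 131070


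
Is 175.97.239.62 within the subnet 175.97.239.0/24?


Subnet network: 175.97.239.0
Test IP AND mask: 175.97.239.0
Yes, 175.97.239.62 is in 175.97.239.0/24


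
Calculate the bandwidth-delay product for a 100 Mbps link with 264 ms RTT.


BDP = bandwidth * RTT
= 100 Mbps * 264 ms
= 100 * 1e6 * 264 / 1000 bits
= 26400000 bits
= 3300000 bytes
= 3222.6562 KB
BDP = 26400000 bits (3300000 bytes)


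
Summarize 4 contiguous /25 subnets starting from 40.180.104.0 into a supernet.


Original prefix: /25
Number of subnets: 4 = 2^2
New prefix = 25 - 2 = 23
Supernet: 40.180.104.0/23


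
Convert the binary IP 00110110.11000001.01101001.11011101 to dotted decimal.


00110110 = 54
11000001 = 193
01101001 = 105
11011101 = 221
IP: 54.193.105.221


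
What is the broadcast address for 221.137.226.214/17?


Network: 221.137.128.0/17
Host bits = 15
Set all host bits to 1:
Broadcast: 221.137.255.255


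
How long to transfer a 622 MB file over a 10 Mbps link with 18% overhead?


Effective throughput = 10 * (1 - 18/100) = 8.2 Mbps
File size in Mb = 622 * 8 = 4976 Mb
Time = 4976 / 8.2
Time = 606.8293 seconds


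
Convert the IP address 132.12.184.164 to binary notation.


132 = 10000100
12 = 00001100
184 = 10111000
164 = 10100100
Binary: 10000100.00001100.10111000.10100100


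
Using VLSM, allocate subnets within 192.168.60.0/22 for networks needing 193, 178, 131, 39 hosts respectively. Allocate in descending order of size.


193 hosts -> /24 (254 usable): 192.168.60.0/24
178 hosts -> /24 (254 usable): 192.168.61.0/24
131 hosts -> /24 (254 usable): 192.168.62.0/24
39 hosts -> /26 (62 usable): 192.168.63.0/26
Allocation: 192.168.60.0/24 (193 hosts, 254 usable); 192.168.61.0/24 (178 hosts, 254 usable); 192.168.62.0/24 (131 hosts, 254 usable); 192.168.63.0/26 (39 hosts, 62 usable)


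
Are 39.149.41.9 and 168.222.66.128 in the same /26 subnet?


Mask: 255.255.255.192
39.149.41.9 AND mask = 39.149.41.0
168.222.66.128 AND mask = 168.222.66.128
No, different subnets (39.149.41.0 vs 168.222.66.128)


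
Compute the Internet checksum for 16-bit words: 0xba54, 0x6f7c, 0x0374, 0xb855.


Sum all words (with carry folding):
+ 0xba54 = 0xba54
+ 0x6f7c = 0x29d1
+ 0x0374 = 0x2d45
+ 0xb855 = 0xe59a
One's complement: ~0xe59a
Checksum = 0x1a65


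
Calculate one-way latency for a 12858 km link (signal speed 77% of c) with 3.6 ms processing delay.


Speed = 0.77 * 3e5 km/s = 231000 km/s
Propagation delay = 12858 / 231000 = 0.0557 s = 55.6623 ms
Processing delay = 3.6 ms
Total one-way latency = 59.2623 ms


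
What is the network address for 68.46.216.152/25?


IP:   01000100.00101110.11011000.10011000
Mask: 11111111.11111111.11111111.10000000
AND operation:
Net:  01000100.00101110.11011000.10000000
Network: 68.46.216.128/25


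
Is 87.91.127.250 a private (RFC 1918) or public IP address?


RFC 1918 private ranges:
  10.0.0.0/8 (10.0.0.0 - 10.255.255.255)
  172.16.0.0/12 (172.16.0.0 - 172.31.255.255)
  192.168.0.0/16 (192.168.0.0 - 192.168.255.255)
Public (not in any RFC 1918 range)


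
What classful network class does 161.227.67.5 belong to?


First octet: 161
Binary: 10100001
10xxxxxx -> Class B (128-191)
Class B, default mask 255.255.0.0 (/16)


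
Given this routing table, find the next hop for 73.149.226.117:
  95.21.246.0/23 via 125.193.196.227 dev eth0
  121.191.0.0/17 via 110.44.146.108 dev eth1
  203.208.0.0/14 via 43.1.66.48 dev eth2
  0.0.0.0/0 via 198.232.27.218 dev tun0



Longest prefix match for 73.149.226.117:
  /23 95.21.246.0: no
  /17 121.191.0.0: no
  /14 203.208.0.0: no
  /0 0.0.0.0: MATCH
Selected: next-hop 198.232.27.218 via tun0 (matched /0)


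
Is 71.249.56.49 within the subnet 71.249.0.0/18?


Subnet network: 71.249.0.0
Test IP AND mask: 71.249.0.0
Yes, 71.249.56.49 is in 71.249.0.0/18


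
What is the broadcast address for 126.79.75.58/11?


Network: 126.64.0.0/11
Host bits = 21
Set all host bits to 1:
Broadcast: 126.95.255.255


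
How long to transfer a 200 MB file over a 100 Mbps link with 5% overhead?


Effective throughput = 100 * (1 - 5/100) = 95 Mbps
File size in Mb = 200 * 8 = 1600 Mb
Time = 1600 / 95
Time = 16.8421 seconds


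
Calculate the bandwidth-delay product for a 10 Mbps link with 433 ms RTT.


BDP = bandwidth * RTT
= 10 Mbps * 433 ms
= 10 * 1e6 * 433 / 1000 bits
= 4330000 bits
= 541250 bytes
= 528.5645 KB
BDP = 4330000 bits (541250 bytes)


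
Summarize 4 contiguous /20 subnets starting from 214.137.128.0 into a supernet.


Original prefix: /20
Number of subnets: 4 = 2^2
New prefix = 20 - 2 = 18
Supernet: 214.137.128.0/18


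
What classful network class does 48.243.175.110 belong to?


First octet: 48
Binary: 00110000
0xxxxxxx -> Class A (1-126)
Class A, default mask 255.0.0.0 (/8)


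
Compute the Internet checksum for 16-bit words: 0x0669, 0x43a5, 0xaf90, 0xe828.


Sum all words (with carry folding):
+ 0x0669 = 0x0669
+ 0x43a5 = 0x4a0e
+ 0xaf90 = 0xf99e
+ 0xe828 = 0xe1c7
One's complement: ~0xe1c7
Checksum = 0x1e38


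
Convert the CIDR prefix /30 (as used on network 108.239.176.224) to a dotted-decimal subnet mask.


/30 means 30 network bits, 2 host bits
Binary: 11111111111111111111111111111100
Mask: 255.255.255.252


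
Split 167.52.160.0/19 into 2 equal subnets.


New prefix = 19 + 1 = 20
Each subnet has 4096 addresses
  167.52.160.0/20
  167.52.176.0/20
Subnets: 167.52.160.0/20, 167.52.176.0/20


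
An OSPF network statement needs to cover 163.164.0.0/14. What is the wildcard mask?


Subnet mask: 255.252.0.0
Wildcard = 255.255.255.255 - subnet mask
255 - 255 = 0
255 - 252 = 3
255 - 0 = 255
255 - 0 = 255
Wildcard: 0.3.255.255


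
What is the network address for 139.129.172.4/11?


IP:   10001011.10000001.10101100.00000100
Mask: 11111111.11100000.00000000.00000000
AND operation:
Net:  10001011.10000000.00000000.00000000
Network: 139.128.0.0/11


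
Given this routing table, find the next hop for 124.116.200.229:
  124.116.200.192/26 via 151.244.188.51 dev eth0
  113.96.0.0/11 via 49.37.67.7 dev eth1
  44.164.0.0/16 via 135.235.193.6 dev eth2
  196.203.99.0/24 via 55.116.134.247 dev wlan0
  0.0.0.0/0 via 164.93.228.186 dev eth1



Longest prefix match for 124.116.200.229:
  /26 124.116.200.192: MATCH
  /11 113.96.0.0: no
  /16 44.164.0.0: no
  /24 196.203.99.0: no
  /0 0.0.0.0: MATCH
Selected: next-hop 151.244.188.51 via eth0 (matched /26)


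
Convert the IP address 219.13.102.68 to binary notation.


219 = 11011011
13 = 00001101
102 = 01100110
68 = 01000100
Binary: 11011011.00001101.01100110.01000100


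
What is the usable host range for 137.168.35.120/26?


Network: 137.168.35.64
Broadcast: 137.168.35.127
First usable = network + 1
Last usable = broadcast - 1
Range: 137.168.35.65 to 137.168.35.126


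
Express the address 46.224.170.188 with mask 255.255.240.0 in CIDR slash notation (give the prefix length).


Binary: 11111111.11111111.11110000.00000000
Count leading 1s
Prefix: /20


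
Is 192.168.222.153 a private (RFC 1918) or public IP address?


RFC 1918 private ranges:
  10.0.0.0/8 (10.0.0.0 - 10.255.255.255)
  172.16.0.0/12 (172.16.0.0 - 172.31.255.255)
  192.168.0.0/16 (192.168.0.0 - 192.168.255.255)
Private (in 192.168.0.0/16)


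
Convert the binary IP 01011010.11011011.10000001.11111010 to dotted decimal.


01011010 = 90
11011011 = 219
10000001 = 129
11111010 = 250
IP: 90.219.129.250


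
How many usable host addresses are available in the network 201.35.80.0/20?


Host bits = 32 - 20 = 12
Total addresses = 2^12 = 4096
Usable = total - 2 (network and broadcast)
Usable hosts: 4094


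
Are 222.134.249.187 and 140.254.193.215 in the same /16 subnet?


Mask: 255.255.0.0
222.134.249.187 AND mask = 222.134.0.0
140.254.193.215 AND mask = 140.254.0.0
No, different subnets (222.134.0.0 vs 140.254.0.0)


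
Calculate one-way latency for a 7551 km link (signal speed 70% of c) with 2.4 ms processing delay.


Speed = 0.7 * 3e5 km/s = 210000 km/s
Propagation delay = 7551 / 210000 = 0.036 s = 35.9571 ms
Processing delay = 2.4 ms
Total one-way latency = 38.3571 ms


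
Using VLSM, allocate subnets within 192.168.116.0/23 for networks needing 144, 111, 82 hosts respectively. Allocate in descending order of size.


144 hosts -> /24 (254 usable): 192.168.116.0/24
111 hosts -> /25 (126 usable): 192.168.117.0/25
82 hosts -> /25 (126 usable): 192.168.117.128/25
Allocation: 192.168.116.0/24 (144 hosts, 254 usable); 192.168.117.0/25 (111 hosts, 126 usable); 192.168.117.128/25 (82 hosts, 126 usable)


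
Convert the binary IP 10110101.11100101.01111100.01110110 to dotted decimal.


10110101 = 181
11100101 = 229
01111100 = 124
01110110 = 118
IP: 181.229.124.118


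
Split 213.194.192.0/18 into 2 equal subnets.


New prefix = 18 + 1 = 19
Each subnet has 8192 addresses
  213.194.192.0/19
  213.194.224.0/19
Subnets: 213.194.192.0/19, 213.194.224.0/19


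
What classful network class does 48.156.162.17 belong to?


First octet: 48
Binary: 00110000
0xxxxxxx -> Class A (1-126)
Class A, default mask 255.0.0.0 (/8)


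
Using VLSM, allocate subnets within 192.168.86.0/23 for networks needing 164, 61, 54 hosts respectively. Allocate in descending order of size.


164 hosts -> /24 (254 usable): 192.168.86.0/24
61 hosts -> /26 (62 usable): 192.168.87.0/26
54 hosts -> /26 (62 usable): 192.168.87.64/26
Allocation: 192.168.86.0/24 (164 hosts, 254 usable); 192.168.87.0/26 (61 hosts, 62 usable); 192.168.87.64/26 (54 hosts, 62 usable)


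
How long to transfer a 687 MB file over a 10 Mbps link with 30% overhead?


Effective throughput = 10 * (1 - 30/100) = 7 Mbps
File size in Mb = 687 * 8 = 5496 Mb
Time = 5496 / 7
Time = 785.1429 seconds


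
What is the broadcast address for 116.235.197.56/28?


Network: 116.235.197.48/28
Host bits = 4
Set all host bits to 1:
Broadcast: 116.235.197.63


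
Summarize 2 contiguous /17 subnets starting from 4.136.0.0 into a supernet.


Original prefix: /17
Number of subnets: 2 = 2^1
New prefix = 17 - 1 = 16
Supernet: 4.136.0.0/16


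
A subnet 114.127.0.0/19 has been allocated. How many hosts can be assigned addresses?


Host bits = 32 - 19 = 13
Total addresses = 2^13 = 8192
Usable = total - 2 (network and broadcast)
Usable hosts: 8190


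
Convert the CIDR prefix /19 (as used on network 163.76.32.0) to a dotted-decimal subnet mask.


/19 means 19 network bits, 13 host bits
Binary: 11111111111111111110000000000000
Mask: 255.255.224.0


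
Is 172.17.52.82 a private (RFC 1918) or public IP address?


RFC 1918 private ranges:
  10.0.0.0/8 (10.0.0.0 - 10.255.255.255)
  172.16.0.0/12 (172.16.0.0 - 172.31.255.255)
  192.168.0.0/16 (192.168.0.0 - 192.168.255.255)
Private (in 172.16.0.0/12)


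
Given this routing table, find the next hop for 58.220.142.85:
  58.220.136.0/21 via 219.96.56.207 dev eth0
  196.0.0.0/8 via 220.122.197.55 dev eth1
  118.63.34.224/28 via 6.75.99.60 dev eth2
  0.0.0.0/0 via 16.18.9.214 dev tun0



Longest prefix match for 58.220.142.85:
  /21 58.220.136.0: MATCH
  /8 196.0.0.0: no
  /28 118.63.34.224: no
  /0 0.0.0.0: MATCH
Selected: next-hop 219.96.56.207 via eth0 (matched /21)


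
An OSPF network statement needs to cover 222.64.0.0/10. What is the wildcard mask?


Subnet mask: 255.192.0.0
Wildcard = 255.255.255.255 - subnet mask
255 - 255 = 0
255 - 192 = 63
255 - 0 = 255
255 - 0 = 255
Wildcard: 0.63.255.255


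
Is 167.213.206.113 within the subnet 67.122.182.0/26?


Subnet network: 67.122.182.0
Test IP AND mask: 167.213.206.64
No, 167.213.206.113 is not in 67.122.182.0/26


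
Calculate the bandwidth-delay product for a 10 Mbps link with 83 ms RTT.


BDP = bandwidth * RTT
= 10 Mbps * 83 ms
= 10 * 1e6 * 83 / 1000 bits
= 830000 bits
= 103750 bytes
= 101.3184 KB
BDP = 830000 bits (103750 bytes)


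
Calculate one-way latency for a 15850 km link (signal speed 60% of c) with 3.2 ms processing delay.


Speed = 0.6 * 3e5 km/s = 180000 km/s
Propagation delay = 15850 / 180000 = 0.0881 s = 88.0556 ms
Processing delay = 3.2 ms
Total one-way latency = 91.2556 ms


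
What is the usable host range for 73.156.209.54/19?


Network: 73.156.192.0
Broadcast: 73.156.223.255
First usable = network + 1
Last usable = broadcast - 1
Range: 73.156.192.1 to 73.156.223.254


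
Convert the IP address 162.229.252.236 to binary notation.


162 = 10100010
229 = 11100101
252 = 11111100
236 = 11101100
Binary: 10100010.11100101.11111100.11101100


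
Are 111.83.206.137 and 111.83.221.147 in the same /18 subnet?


Mask: 255.255.192.0
111.83.206.137 AND mask = 111.83.192.0
111.83.221.147 AND mask = 111.83.192.0
Yes, same subnet (111.83.192.0)


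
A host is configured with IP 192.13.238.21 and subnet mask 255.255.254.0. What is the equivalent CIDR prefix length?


Binary: 11111111.11111111.11111110.00000000
Count leading 1s
Prefix: /23


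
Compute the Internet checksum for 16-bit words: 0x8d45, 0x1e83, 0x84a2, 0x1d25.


Sum all words (with carry folding):
+ 0x8d45 = 0x8d45
+ 0x1e83 = 0xabc8
+ 0x84a2 = 0x306b
+ 0x1d25 = 0x4d90
One's complement: ~0x4d90
Checksum = 0xb26f


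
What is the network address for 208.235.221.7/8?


IP:   11010000.11101011.11011101.00000111
Mask: 11111111.00000000.00000000.00000000
AND operation:
Net:  11010000.00000000.00000000.00000000
Network: 208.0.0.0/8


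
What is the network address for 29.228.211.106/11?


IP:   00011101.11100100.11010011.01101010
Mask: 11111111.11100000.00000000.00000000
AND operation:
Net:  00011101.11100000.00000000.00000000
Network: 29.224.0.0/11


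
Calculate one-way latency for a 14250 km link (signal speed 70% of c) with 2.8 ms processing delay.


Speed = 0.7 * 3e5 km/s = 210000 km/s
Propagation delay = 14250 / 210000 = 0.0679 s = 67.8571 ms
Processing delay = 2.8 ms
Total one-way latency = 70.6571 ms


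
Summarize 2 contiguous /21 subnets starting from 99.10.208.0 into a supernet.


Original prefix: /21
Number of subnets: 2 = 2^1
New prefix = 21 - 1 = 20
Supernet: 99.10.208.0/20


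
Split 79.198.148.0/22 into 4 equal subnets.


New prefix = 22 + 2 = 24
Each subnet has 256 addresses
  79.198.148.0/24
  79.198.149.0/24
  79.198.150.0/24
  79.198.151.0/24
Subnets: 79.198.148.0/24, 79.198.149.0/24, 79.198.150.0/24, 79.198.151.0/24


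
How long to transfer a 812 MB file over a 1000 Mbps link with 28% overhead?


Effective throughput = 1000 * (1 - 28/100) = 720 Mbps
File size in Mb = 812 * 8 = 6496 Mb
Time = 6496 / 720
Time = 9.0222 seconds


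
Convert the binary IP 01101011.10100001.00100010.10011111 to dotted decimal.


01101011 = 107
10100001 = 161
00100010 = 34
10011111 = 159
IP: 107.161.34.159


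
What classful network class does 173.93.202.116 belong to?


First octet: 173
Binary: 10101101
10xxxxxx -> Class B (128-191)
Class B, default mask 255.255.0.0 (/16)


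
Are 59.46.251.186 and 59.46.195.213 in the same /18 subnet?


Mask: 255.255.192.0
59.46.251.186 AND mask = 59.46.192.0
59.46.195.213 AND mask = 59.46.192.0
Yes, same subnet (59.46.192.0)


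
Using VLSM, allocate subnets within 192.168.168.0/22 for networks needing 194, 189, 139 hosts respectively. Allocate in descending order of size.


194 hosts -> /24 (254 usable): 192.168.168.0/24
189 hosts -> /24 (254 usable): 192.168.169.0/24
139 hosts -> /24 (254 usable): 192.168.170.0/24
Allocation: 192.168.168.0/24 (194 hosts, 254 usable); 192.168.169.0/24 (189 hosts, 254 usable); 192.168.170.0/24 (139 hosts, 254 usable)


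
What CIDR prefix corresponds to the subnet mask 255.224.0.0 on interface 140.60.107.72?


Binary: 11111111.11100000.00000000.00000000
Count leading 1s
Prefix: /11


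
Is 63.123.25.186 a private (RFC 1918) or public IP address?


RFC 1918 private ranges:
  10.0.0.0/8 (10.0.0.0 - 10.255.255.255)
  172.16.0.0/12 (172.16.0.0 - 172.31.255.255)
  192.168.0.0/16 (192.168.0.0 - 192.168.255.255)
Public (not in any RFC 1918 range)


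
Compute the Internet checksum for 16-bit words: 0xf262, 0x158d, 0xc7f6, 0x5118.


Sum all words (with carry folding):
+ 0xf262 = 0xf262
+ 0x158d = 0x07f0
+ 0xc7f6 = 0xcfe6
+ 0x5118 = 0x20ff
One's complement: ~0x20ff
Checksum = 0xdf00


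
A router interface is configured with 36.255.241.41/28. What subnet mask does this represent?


/28 means 28 network bits, 4 host bits
Binary: 11111111111111111111111111110000
Mask: 255.255.255.240


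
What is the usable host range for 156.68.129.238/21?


Network: 156.68.128.0
Broadcast: 156.68.135.255
First usable = network + 1
Last usable = broadcast - 1
Range: 156.68.128.1 to 156.68.135.254


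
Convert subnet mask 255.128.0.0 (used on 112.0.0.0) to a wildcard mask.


Subnet mask: 255.128.0.0
Wildcard = 255.255.255.255 - subnet mask
255 - 255 = 0
255 - 128 = 127
255 - 0 = 255
255 - 0 = 255
Wildcard: 0.127.255.255


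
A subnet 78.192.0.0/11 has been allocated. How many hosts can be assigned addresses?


Host bits = 32 - 11 = 21
Total addresses = 2^21 = 2097152
Usable = total - 2 (network and broadcast)
Usable hosts: 2097150


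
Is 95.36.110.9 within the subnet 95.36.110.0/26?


Subnet network: 95.36.110.0
Test IP AND mask: 95.36.110.0
Yes, 95.36.110.9 is in 95.36.110.0/26


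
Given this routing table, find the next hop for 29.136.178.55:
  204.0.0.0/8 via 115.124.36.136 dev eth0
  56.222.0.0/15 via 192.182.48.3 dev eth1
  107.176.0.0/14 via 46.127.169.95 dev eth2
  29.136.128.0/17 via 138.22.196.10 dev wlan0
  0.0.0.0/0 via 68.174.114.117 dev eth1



Longest prefix match for 29.136.178.55:
  /8 204.0.0.0: no
  /15 56.222.0.0: no
  /14 107.176.0.0: no
  /17 29.136.128.0: MATCH
  /0 0.0.0.0: MATCH
Selected: next-hop 138.22.196.10 via wlan0 (matched /17)


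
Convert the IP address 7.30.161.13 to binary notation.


7 = 00000111
30 = 00011110
161 = 10100001
13 = 00001101
Binary: 00000111.00011110.10100001.00001101


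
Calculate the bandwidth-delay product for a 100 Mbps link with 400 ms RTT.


BDP = bandwidth * RTT
= 100 Mbps * 400 ms
= 100 * 1e6 * 400 / 1000 bits
= 40000000 bits
= 5000000 bytes
= 4882.8125 KB
BDP = 40000000 bits (5000000 bytes)


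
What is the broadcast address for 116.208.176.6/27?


Network: 116.208.176.0/27
Host bits = 5
Set all host bits to 1:
Broadcast: 116.208.176.31


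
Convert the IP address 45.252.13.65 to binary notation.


45 = 00101101
252 = 11111100
13 = 00001101
65 = 01000001
Binary: 00101101.11111100.00001101.01000001


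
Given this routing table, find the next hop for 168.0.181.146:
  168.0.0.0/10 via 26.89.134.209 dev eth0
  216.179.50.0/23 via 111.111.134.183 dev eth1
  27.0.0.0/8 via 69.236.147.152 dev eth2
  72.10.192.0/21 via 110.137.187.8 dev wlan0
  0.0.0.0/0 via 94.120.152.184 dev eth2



Longest prefix match for 168.0.181.146:
  /10 168.0.0.0: MATCH
  /23 216.179.50.0: no
  /8 27.0.0.0: no
  /21 72.10.192.0: no
  /0 0.0.0.0: MATCH
Selected: next-hop 26.89.134.209 via eth0 (matched /10)


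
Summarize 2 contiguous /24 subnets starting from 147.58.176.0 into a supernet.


Original prefix: /24
Number of subnets: 2 = 2^1
New prefix = 24 - 1 = 23
Supernet: 147.58.176.0/23


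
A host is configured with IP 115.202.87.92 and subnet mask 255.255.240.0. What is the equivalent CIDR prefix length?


Binary: 11111111.11111111.11110000.00000000
Count leading 1s
Prefix: /20


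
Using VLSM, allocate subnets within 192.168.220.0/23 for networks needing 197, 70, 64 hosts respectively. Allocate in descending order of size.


197 hosts -> /24 (254 usable): 192.168.220.0/24
70 hosts -> /25 (126 usable): 192.168.221.0/25
64 hosts -> /25 (126 usable): 192.168.221.128/25
Allocation: 192.168.220.0/24 (197 hosts, 254 usable); 192.168.221.0/25 (70 hosts, 126 usable); 192.168.221.128/25 (64 hosts, 126 usable)


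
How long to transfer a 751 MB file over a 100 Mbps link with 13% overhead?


Effective throughput = 100 * (1 - 13/100) = 87 Mbps
File size in Mb = 751 * 8 = 6008 Mb
Time = 6008 / 87
Time = 69.0575 seconds


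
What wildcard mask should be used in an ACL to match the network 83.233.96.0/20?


Subnet mask: 255.255.240.0
Wildcard = 255.255.255.255 - subnet mask
255 - 255 = 0
255 - 255 = 0
255 - 240 = 15
255 - 0 = 255
Wildcard: 0.0.15.255


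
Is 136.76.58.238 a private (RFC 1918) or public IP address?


RFC 1918 private ranges:
  10.0.0.0/8 (10.0.0.0 - 10.255.255.255)
  172.16.0.0/12 (172.16.0.0 - 172.31.255.255)
  192.168.0.0/16 (192.168.0.0 - 192.168.255.255)
Public (not in any RFC 1918 range)


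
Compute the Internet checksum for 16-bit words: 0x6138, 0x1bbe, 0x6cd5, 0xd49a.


Sum all words (with carry folding):
+ 0x6138 = 0x6138
+ 0x1bbe = 0x7cf6
+ 0x6cd5 = 0xe9cb
+ 0xd49a = 0xbe66
One's complement: ~0xbe66
Checksum = 0x4199


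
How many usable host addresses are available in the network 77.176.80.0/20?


Host bits = 32 - 20 = 12
Total addresses = 2^12 = 4096
Usable = total - 2 (network and broadcast)
Usable hosts: 4094


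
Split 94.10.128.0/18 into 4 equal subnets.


New prefix = 18 + 2 = 20
Each subnet has 4096 addresses
  94.10.128.0/20
  94.10.144.0/20
  94.10.160.0/20
  94.10.176.0/20
Subnets: 94.10.128.0/20, 94.10.144.0/20, 94.10.160.0/20, 94.10.176.0/20


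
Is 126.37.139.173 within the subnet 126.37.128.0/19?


Subnet network: 126.37.128.0
Test IP AND mask: 126.37.128.0
Yes, 126.37.139.173 is in 126.37.128.0/19


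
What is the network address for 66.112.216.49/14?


IP:   01000010.01110000.11011000.00110001
Mask: 11111111.11111100.00000000.00000000
AND operation:
Net:  01000010.01110000.00000000.00000000
Network: 66.112.0.0/14


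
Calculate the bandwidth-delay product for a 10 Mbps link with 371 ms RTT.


BDP = bandwidth * RTT
= 10 Mbps * 371 ms
= 10 * 1e6 * 371 / 1000 bits
= 3710000 bits
= 463750 bytes
= 452.8809 KB
BDP = 3710000 bits (463750 bytes)


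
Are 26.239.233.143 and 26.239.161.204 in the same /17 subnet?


Mask: 255.255.128.0
26.239.233.143 AND mask = 26.239.128.0
26.239.161.204 AND mask = 26.239.128.0
Yes, same subnet (26.239.128.0)


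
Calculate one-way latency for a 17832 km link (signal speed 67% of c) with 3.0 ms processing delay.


Speed = 0.67 * 3e5 km/s = 201000 km/s
Propagation delay = 17832 / 201000 = 0.0887 s = 88.7164 ms
Processing delay = 3.0 ms
Total one-way latency = 91.7164 ms


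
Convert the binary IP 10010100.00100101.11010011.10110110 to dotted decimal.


10010100 = 148
00100101 = 37
11010011 = 211
10110110 = 182
IP: 148.37.211.182


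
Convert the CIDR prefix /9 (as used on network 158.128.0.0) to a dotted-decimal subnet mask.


/9 means 9 network bits, 23 host bits
Binary: 11111111100000000000000000000000
Mask: 255.128.0.0


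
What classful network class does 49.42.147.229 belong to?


First octet: 49
Binary: 00110001
0xxxxxxx -> Class A (1-126)
Class A, default mask 255.0.0.0 (/8)


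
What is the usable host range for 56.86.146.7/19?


Network: 56.86.128.0
Broadcast: 56.86.159.255
First usable = network + 1
Last usable = broadcast - 1
Range: 56.86.128.1 to 56.86.159.254


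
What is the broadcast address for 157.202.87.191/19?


Network: 157.202.64.0/19
Host bits = 13
Set all host bits to 1:
Broadcast: 157.202.95.255


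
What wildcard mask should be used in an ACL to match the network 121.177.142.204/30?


Subnet mask: 255.255.255.252
Wildcard = 255.255.255.255 - subnet mask
255 - 255 = 0
255 - 255 = 0
255 - 255 = 0
255 - 252 = 3
Wildcard: 0.0.0.3


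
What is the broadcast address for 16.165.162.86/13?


Network: 16.160.0.0/13
Host bits = 19
Set all host bits to 1:
Broadcast: 16.167.255.255


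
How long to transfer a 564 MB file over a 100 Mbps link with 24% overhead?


Effective throughput = 100 * (1 - 24/100) = 76 Mbps
File size in Mb = 564 * 8 = 4512 Mb
Time = 4512 / 76
Time = 59.3684 seconds


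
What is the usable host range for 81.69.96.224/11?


Network: 81.64.0.0
Broadcast: 81.95.255.255
First usable = network + 1
Last usable = broadcast - 1
Range: 81.64.0.1 to 81.95.255.254


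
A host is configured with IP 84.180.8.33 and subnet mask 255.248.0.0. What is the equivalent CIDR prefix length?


Binary: 11111111.11111000.00000000.00000000
Count leading 1s
Prefix: /13


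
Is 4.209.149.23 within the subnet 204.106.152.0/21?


Subnet network: 204.106.152.0
Test IP AND mask: 4.209.144.0
No, 4.209.149.23 is not in 204.106.152.0/21


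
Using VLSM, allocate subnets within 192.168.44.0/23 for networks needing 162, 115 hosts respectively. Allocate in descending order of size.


162 hosts -> /24 (254 usable): 192.168.44.0/24
115 hosts -> /25 (126 usable): 192.168.45.0/25
Allocation: 192.168.44.0/24 (162 hosts, 254 usable); 192.168.45.0/25 (115 hosts, 126 usable)


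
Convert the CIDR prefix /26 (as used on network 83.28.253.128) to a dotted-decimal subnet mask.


/26 means 26 network bits, 6 host bits
Binary: 11111111111111111111111111000000
Mask: 255.255.255.192


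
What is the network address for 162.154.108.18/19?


IP:   10100010.10011010.01101100.00010010
Mask: 11111111.11111111.11100000.00000000
AND operation:
Net:  10100010.10011010.01100000.00000000
Network: 162.154.96.0/19


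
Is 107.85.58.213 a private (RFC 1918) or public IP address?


RFC 1918 private ranges:
  10.0.0.0/8 (10.0.0.0 - 10.255.255.255)
  172.16.0.0/12 (172.16.0.0 - 172.31.255.255)
  192.168.0.0/16 (192.168.0.0 - 192.168.255.255)
Public (not in any RFC 1918 range)


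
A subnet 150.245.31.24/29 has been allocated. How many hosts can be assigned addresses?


Host bits = 32 - 29 = 3
Total addresses = 2^3 = 8
Usable = total - 2 (network and broadcast)
Usable hosts: 6


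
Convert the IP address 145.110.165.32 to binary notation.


145 = 10010001
110 = 01101110
165 = 10100101
32 = 00100000
Binary: 10010001.01101110.10100101.00100000


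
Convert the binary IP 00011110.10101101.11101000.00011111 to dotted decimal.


00011110 = 30
10101101 = 173
11101000 = 232
00011111 = 31
IP: 30.173.232.31


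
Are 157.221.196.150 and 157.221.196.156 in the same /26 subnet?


Mask: 255.255.255.192
157.221.196.150 AND mask = 157.221.196.128
157.221.196.156 AND mask = 157.221.196.128
Yes, same subnet (157.221.196.128)


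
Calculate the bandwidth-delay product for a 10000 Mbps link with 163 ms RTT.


BDP = bandwidth * RTT
= 10000 Mbps * 163 ms
= 10000 * 1e6 * 163 / 1000 bits
= 1630000000 bits
= 203750000 bytes
= 198974.6094 KB
BDP = 1630000000 bits (203750000 bytes)


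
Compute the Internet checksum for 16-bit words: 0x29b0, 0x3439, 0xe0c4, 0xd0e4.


Sum all words (with carry folding):
+ 0x29b0 = 0x29b0
+ 0x3439 = 0x5de9
+ 0xe0c4 = 0x3eae
+ 0xd0e4 = 0x0f93
One's complement: ~0x0f93
Checksum = 0xf06c


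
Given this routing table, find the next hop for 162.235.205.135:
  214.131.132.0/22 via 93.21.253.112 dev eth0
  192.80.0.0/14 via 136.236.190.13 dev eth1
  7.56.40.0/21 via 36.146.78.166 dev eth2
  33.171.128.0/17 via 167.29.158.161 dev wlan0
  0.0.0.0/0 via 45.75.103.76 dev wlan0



Longest prefix match for 162.235.205.135:
  /22 214.131.132.0: no
  /14 192.80.0.0: no
  /21 7.56.40.0: no
  /17 33.171.128.0: no
  /0 0.0.0.0: MATCH
Selected: next-hop 45.75.103.76 via wlan0 (matched /0)


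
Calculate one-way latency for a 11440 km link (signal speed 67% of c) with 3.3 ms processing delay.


Speed = 0.67 * 3e5 km/s = 201000 km/s
Propagation delay = 11440 / 201000 = 0.0569 s = 56.9154 ms
Processing delay = 3.3 ms
Total one-way latency = 60.2154 ms


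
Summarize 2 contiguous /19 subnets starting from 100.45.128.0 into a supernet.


Original prefix: /19
Number of subnets: 2 = 2^1
New prefix = 19 - 1 = 18
Supernet: 100.45.128.0/18


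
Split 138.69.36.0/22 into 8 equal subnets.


New prefix = 22 + 3 = 25
Each subnet has 128 addresses
  138.69.36.0/25
  138.69.36.128/25
  138.69.37.0/25
  138.69.37.128/25
  138.69.38.0/25
  138.69.38.128/25
  138.69.39.0/25
  138.69.39.128/25
Subnets: 138.69.36.0/25, 138.69.36.128/25, 138.69.37.0/25, 138.69.37.128/25, 138.69.38.0/25, 138.69.38.128/25, 138.69.39.0/25, 138.69.39.128/25


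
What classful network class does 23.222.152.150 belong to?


First octet: 23
Binary: 00010111
0xxxxxxx -> Class A (1-126)
Class A, default mask 255.0.0.0 (/8)


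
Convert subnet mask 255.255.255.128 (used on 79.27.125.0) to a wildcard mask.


Subnet mask: 255.255.255.128
Wildcard = 255.255.255.255 - subnet mask
255 - 255 = 0
255 - 255 = 0
255 - 255 = 0
255 - 128 = 127
Wildcard: 0.0.0.127


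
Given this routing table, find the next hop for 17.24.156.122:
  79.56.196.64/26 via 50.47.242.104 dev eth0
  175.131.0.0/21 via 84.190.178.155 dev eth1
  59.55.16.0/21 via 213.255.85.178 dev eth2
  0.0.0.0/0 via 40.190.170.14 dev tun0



Longest prefix match for 17.24.156.122:
  /26 79.56.196.64: no
  /21 175.131.0.0: no
  /21 59.55.16.0: no
  /0 0.0.0.0: MATCH
Selected: next-hop 40.190.170.14 via tun0 (matched /0)


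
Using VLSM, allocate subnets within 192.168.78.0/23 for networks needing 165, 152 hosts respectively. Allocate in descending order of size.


165 hosts -> /24 (254 usable): 192.168.78.0/24
152 hosts -> /24 (254 usable): 192.168.79.0/24
Allocation: 192.168.78.0/24 (165 hosts, 254 usable); 192.168.79.0/24 (152 hosts, 254 usable)


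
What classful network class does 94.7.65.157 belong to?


First octet: 94
Binary: 01011110
0xxxxxxx -> Class A (1-126)
Class A, default mask 255.0.0.0 (/8)


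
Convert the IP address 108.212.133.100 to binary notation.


108 = 01101100
212 = 11010100
133 = 10000101
100 = 01100100
Binary: 01101100.11010100.10000101.01100100


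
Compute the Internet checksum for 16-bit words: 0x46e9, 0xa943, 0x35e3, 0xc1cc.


Sum all words (with carry folding):
+ 0x46e9 = 0x46e9
+ 0xa943 = 0xf02c
+ 0x35e3 = 0x2610
+ 0xc1cc = 0xe7dc
One's complement: ~0xe7dc
Checksum = 0x1823


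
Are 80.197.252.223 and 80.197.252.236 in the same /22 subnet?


Mask: 255.255.252.0
80.197.252.223 AND mask = 80.197.252.0
80.197.252.236 AND mask = 80.197.252.0
Yes, same subnet (80.197.252.0)


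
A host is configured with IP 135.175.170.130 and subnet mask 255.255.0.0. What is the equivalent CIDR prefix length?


Binary: 11111111.11111111.00000000.00000000
Count leading 1s
Prefix: /16


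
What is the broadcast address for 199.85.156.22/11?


Network: 199.64.0.0/11
Host bits = 21
Set all host bits to 1:
Broadcast: 199.95.255.255
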